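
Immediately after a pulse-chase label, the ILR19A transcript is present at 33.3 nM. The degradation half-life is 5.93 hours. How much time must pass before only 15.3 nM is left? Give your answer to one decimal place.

6.7 hours

Fraction remaining = 15.3/33.3 ≈ 0.45946.
n = log₂(33.3/15.3) = ln(2.1765)/ln 2 ≈ 1.122 half-lives.
t = n × t½ = 1.122 × 5.93 ≈ 6.6534 hours.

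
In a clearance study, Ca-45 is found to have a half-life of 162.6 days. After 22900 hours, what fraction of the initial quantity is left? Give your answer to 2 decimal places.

22900 hours = 954.167 days.
n = 954.167/162.6 ≈ 5.8682 half-lives.
Fraction remaining = (1/2)^5.8682 ≈ 0.01712.

0.02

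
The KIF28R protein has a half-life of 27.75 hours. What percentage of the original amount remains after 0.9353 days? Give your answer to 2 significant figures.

57%

0.9353 days = 22.4472 hours.
n = 22.4472/27.75 ≈ 0.80891 half-lives.
Fraction remaining = (1/2)^0.80891 ≈ 0.57081, i.e. 57.081%.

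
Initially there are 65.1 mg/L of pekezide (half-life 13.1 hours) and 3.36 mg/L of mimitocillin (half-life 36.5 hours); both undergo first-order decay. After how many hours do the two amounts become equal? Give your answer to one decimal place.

87.4 hours

Set 65.1·(1/2)^(t/13.1) = 3.36·(1/2)^(t/36.5).
Taking log₂: log₂(65.1/3.36) = t·(1/13.1 − 1/36.5).
log₂(19.375) = 4.2761; 1/13.1 − 1/36.5 = 0.048939.
t = 4.2761 / 0.048939 ≈ 87.377 hours.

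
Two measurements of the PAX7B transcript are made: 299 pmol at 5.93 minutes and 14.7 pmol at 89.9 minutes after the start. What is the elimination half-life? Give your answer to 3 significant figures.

19.3 minutes

Over Δt = 89.9 − 5.93 = 83.97 minutes, the level fell by a factor of 299/14.7 ≈ 20.34.
n = log₂(20.34) ≈ 4.3463 half-lives, so t½ = 83.97/4.3463 ≈ 19.32 minutes.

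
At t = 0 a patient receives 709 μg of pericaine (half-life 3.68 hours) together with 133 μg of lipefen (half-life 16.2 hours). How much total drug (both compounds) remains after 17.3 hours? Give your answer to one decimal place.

pericaine: 709 × (1/2)^(17.3/3.68) = 709 × (1/2)^4.7011 ≈ 27.257 μg.
lipefen: 133 × (1/2)^(17.3/16.2) = 133 × (1/2)^1.0679 ≈ 63.443 μg.
Total = 27.257 + 63.443 ≈ 90.7 μg.

90.7 μg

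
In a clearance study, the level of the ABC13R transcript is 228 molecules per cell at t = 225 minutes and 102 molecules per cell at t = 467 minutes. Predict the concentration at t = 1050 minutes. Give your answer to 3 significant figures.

Over Δt = 467 − 225 = 242 minutes, the level fell by a factor of 228/102 ≈ 2.2353.
n = log₂(2.2353) ≈ 1.1605 half-lives, so t½ = 242/1.1605 ≈ 208.54 minutes.
From t = 467 to t = 1050: 102 × (1/2)^((1050−467)/208.54) ≈ 14.69 molecules per cell.

14.7 molecules per cell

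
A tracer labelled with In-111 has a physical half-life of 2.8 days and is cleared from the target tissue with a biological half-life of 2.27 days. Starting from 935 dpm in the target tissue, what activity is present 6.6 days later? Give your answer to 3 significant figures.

24.3 dpm

1/t_eff = 1/t_phys + 1/t_biol = 1/2.8 + 1/2.27 = 0.79767 per day.
t_eff = 2.8 × 2.27 / (2.8 + 2.27) ≈ 1.2536 days.
Remaining = 935 × (1/2)^(6.6/1.2536) = 935 × (1/2)^5.2646 ≈ 24.322 dpm.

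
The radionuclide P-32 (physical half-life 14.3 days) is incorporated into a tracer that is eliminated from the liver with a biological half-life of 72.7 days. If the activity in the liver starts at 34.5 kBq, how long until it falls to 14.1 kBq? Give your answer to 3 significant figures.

1/t_eff = 1/t_phys + 1/t_biol = 1/14.3 + 1/72.7 = 0.083685 per day.
t_eff = 14.3 × 72.7 / (14.3 + 72.7) ≈ 11.95 days.
n = log₂(34.5/14.1) ≈ 1.2909; t = 1.2909 × 11.95 ≈ 15.426 days.

15.4 days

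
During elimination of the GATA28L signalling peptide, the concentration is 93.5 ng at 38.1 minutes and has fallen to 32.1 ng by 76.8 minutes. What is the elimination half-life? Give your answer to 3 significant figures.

Over Δt = 76.8 − 38.1 = 38.7 minutes, the level fell by a factor of 93.5/32.1 ≈ 2.9128.
n = log₂(2.9128) ≈ 1.5424 half-lives, so t½ = 38.7/1.5424 ≈ 25.091 minutes.

25.1 minutes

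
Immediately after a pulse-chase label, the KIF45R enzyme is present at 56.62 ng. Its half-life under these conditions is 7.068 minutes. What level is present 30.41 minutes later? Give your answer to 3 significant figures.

Number of half-lives: n = 30.41/7.068 ≈ 4.3025.
Remaining = 56.62 × (1/2)^4.3025 = 56.62 × 0.050678 ≈ 2.8694 ng.

2.87 ng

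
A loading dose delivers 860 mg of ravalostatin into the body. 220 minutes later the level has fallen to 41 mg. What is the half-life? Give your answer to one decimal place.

A/A₀ = 41/860 ≈ 0.047674.
n = log₂(20.976) ≈ 4.3906 half-lives elapsed in 220 minutes.
t½ = 220/4.3906 ≈ 50.107 minutes.

50.1 minutes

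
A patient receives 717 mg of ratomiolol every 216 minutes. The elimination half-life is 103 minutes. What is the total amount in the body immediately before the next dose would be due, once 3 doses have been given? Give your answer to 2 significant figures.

220 mg

The 3 doses were given 648, 432, 216 minutes ago.
Total = 717·(1/2)^(648/103) + 717·(1/2)^(432/103) + 717·(1/2)^(216/103)
      = 9.155 + 39.169 + 167.58 ≈ 215.91 mg.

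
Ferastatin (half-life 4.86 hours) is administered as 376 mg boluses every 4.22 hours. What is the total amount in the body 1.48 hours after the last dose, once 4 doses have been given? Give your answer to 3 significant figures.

The 4 doses were given 14.14, 9.92, 5.7, 1.48 hours ago.
Total = 376·(1/2)^(14.14/4.86) + 376·(1/2)^(9.92/4.86) + 376·(1/2)^(5.7/4.86) + 376·(1/2)^(1.48/4.86)
      = 50.044 + 91.357 + 166.77 + 304.45 ≈ 612.62 mg.

613 mg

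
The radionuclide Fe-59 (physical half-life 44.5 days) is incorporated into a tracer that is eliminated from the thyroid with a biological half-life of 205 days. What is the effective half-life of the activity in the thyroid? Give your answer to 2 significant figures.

37 days

1/t_eff = 1/t_phys + 1/t_biol = 1/44.5 + 1/205 = 0.02735 per day.
t_eff = 44.5 × 205 / (44.5 + 205) ≈ 36.563 days.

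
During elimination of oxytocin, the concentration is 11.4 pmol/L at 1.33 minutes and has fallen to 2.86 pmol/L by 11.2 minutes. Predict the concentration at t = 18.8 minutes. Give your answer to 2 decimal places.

Over Δt = 11.2 − 1.33 = 9.87 minutes, the level fell by a factor of 11.4/2.86 ≈ 3.986.
n = log₂(3.986) ≈ 1.9949 half-lives, so t½ = 9.87/1.9949 ≈ 4.9475 minutes.
From t = 11.2 to t = 18.8: 2.86 × (1/2)^((18.8−11.2)/4.9475) ≈ 0.98615 pmol/L.

0.99 pmol/L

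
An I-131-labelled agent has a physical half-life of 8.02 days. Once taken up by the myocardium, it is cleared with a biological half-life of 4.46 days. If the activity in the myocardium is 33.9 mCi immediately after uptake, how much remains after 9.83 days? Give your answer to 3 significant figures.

3.15 mCi

1/t_eff = 1/t_phys + 1/t_biol = 1/8.02 + 1/4.46 = 0.3489 per day.
t_eff = 8.02 × 4.46 / (8.02 + 4.46) ≈ 2.8661 days.
Remaining = 33.9 × (1/2)^(9.83/2.8661) = 33.9 × (1/2)^3.4297 ≈ 3.1459 mCi.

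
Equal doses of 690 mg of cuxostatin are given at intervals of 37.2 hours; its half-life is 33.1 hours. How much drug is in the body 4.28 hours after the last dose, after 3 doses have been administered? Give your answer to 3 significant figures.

1050 mg

The 3 doses were given 78.68, 41.48, 4.28 hours ago.
Total = 690·(1/2)^(78.68/33.1) + 690·(1/2)^(41.48/33.1) + 690·(1/2)^(4.28/33.1)
      = 132.83 + 289.47 + 630.85 ≈ 1053.1 mg.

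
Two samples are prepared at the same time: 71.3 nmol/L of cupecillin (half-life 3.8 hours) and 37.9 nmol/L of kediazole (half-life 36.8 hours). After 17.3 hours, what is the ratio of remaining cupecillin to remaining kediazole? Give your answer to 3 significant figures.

0.111

cupecillin: 71.3 × (1/2)^(17.3/3.8) = 71.3 × (1/2)^4.5526 ≈ 3.0382 nmol/L.
kediazole: 37.9 × (1/2)^(17.3/36.8) = 37.9 × (1/2)^0.47011 ≈ 27.36 nmol/L.
Ratio ≈ 3.0382 / 27.36 ≈ 0.11104.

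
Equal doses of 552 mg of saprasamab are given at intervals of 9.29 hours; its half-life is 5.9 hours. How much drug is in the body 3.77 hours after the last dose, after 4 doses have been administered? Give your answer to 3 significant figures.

527 mg

The 4 doses were given 31.64, 22.35, 13.06, 3.77 hours ago.
Total = 552·(1/2)^(31.64/5.9) + 552·(1/2)^(22.35/5.9) + 552·(1/2)^(13.06/5.9) + 552·(1/2)^(3.77/5.9)
      = 13.415 + 39.957 + 119.01 + 354.48 ≈ 526.86 mg.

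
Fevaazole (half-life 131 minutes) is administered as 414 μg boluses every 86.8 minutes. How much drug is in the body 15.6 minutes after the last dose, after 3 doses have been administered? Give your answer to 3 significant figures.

774 μg

The 3 doses were given 189.2, 102.4, 15.6 minutes ago.
Total = 414·(1/2)^(189.2/131) + 414·(1/2)^(102.4/131) + 414·(1/2)^(15.6/131)
      = 152.14 + 240.82 + 381.2 ≈ 774.15 μg.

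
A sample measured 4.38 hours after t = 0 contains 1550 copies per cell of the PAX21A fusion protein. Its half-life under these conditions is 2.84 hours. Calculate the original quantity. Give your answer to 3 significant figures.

4510 copies per cell

Number of half-lives elapsed: n = 4.38/2.84 ≈ 1.5423.
A₀ = A × 2^n = 1550 × 2^1.5423 = 1550 × 2.9125 ≈ 4514.4 copies per cell.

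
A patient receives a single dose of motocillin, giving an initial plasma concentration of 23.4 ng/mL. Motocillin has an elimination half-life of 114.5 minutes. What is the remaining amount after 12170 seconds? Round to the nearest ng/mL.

7 ng/mL

Convert the elapsed time: 12170 seconds = 202.833 minutes.
Number of half-lives: n = 202.833/114.5 ≈ 1.7715.
Remaining = 23.4 × (1/2)^1.7715 = 23.4 × 0.29291 ≈ 6.8541 ng/mL.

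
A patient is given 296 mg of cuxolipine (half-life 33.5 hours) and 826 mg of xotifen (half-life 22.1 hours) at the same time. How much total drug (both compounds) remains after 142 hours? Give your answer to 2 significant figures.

25 mg

cuxolipine: 296 × (1/2)^(142/33.5) = 296 × (1/2)^4.2388 ≈ 15.678 mg.
xotifen: 826 × (1/2)^(142/22.1) = 826 × (1/2)^6.4253 ≈ 9.6108 mg.
Total = 15.678 + 9.6108 ≈ 25.289 mg.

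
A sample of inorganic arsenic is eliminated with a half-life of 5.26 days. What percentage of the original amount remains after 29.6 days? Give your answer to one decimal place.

2.0%

n = 29.6/5.26 ≈ 5.6274 half-lives.
Fraction remaining = (1/2)^5.6274 ≈ 0.02023, i.e. 2.023%.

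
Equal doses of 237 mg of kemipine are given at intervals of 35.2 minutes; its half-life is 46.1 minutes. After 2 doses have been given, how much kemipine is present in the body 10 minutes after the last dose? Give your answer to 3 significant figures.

324 mg

The 2 doses were given 45.2, 10 minutes ago.
Total = 237·(1/2)^(45.2/46.1) + 237·(1/2)^(10/46.1)
      = 120.11 + 203.91 ≈ 324.03 mg.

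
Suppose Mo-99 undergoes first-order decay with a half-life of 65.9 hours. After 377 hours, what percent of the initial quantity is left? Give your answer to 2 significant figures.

n = 377/65.9 ≈ 5.7208 half-lives.
Fraction remaining = (1/2)^5.7208 ≈ 0.018961, i.e. 1.8961%.

1.9%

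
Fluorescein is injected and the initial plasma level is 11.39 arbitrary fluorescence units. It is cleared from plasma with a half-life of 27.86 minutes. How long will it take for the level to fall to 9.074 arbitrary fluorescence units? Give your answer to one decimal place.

9.1 minutes

Fraction remaining = 9.074/11.39 ≈ 0.79666.
n = log₂(11.39/9.074) = ln(1.2552)/ln 2 ≈ 0.32796 half-lives.
t = n × t½ = 0.32796 × 27.86 ≈ 9.1369 minutes.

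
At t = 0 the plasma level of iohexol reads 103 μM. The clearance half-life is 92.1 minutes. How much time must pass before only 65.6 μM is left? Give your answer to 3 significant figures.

59.9 minutes

Fraction remaining = 65.6/103 ≈ 0.63689.
n = log₂(103/65.6) = ln(1.5701)/ln 2 ≈ 0.65088 half-lives.
t = n × t½ = 0.65088 × 92.1 ≈ 59.946 minutes.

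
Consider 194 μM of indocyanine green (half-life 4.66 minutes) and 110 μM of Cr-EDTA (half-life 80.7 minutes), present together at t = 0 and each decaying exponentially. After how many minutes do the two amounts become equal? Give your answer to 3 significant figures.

Set 194·(1/2)^(t/4.66) = 110·(1/2)^(t/80.7).
Taking log₂: log₂(194/110) = t·(1/4.66 − 1/80.7).
log₂(1.7636) = 0.81855; 1/4.66 − 1/80.7 = 0.2022.
t = 0.81855 / 0.2022 ≈ 4.0482 minutes.

4.05 minutes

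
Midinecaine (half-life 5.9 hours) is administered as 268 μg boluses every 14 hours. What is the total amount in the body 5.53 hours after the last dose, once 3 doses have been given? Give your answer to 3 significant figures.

The 3 doses were given 33.53, 19.53, 5.53 hours ago.
Total = 268·(1/2)^(33.53/5.9) + 268·(1/2)^(19.53/5.9) + 268·(1/2)^(5.53/5.9)
      = 5.2163 + 27.019 + 139.95 ≈ 172.19 μg.

172 μg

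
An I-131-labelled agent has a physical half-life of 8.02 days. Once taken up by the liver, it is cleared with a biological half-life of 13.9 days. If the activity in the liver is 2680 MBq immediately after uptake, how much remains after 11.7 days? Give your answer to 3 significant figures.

1/t_eff = 1/t_phys + 1/t_biol = 1/8.02 + 1/13.9 = 0.19663 per day.
t_eff = 8.02 × 13.9 / (8.02 + 13.9) ≈ 5.0857 days.
Remaining = 2680 × (1/2)^(11.7/5.0857) = 2680 × (1/2)^2.3006 ≈ 543.99 MBq.

544 MBq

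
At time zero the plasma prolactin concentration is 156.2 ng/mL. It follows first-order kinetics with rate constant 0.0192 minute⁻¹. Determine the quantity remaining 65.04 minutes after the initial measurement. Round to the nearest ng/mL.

45 ng/mL

t½ = ln 2 / k = 0.69315 / 0.0192 ≈ 36.101 minutes.
Number of half-lives: n = 65.04/36.101 ≈ 1.8016.
Remaining = 156.2 × (1/2)^1.8016 = 156.2 × 0.28686 ≈ 44.807 ng/mL.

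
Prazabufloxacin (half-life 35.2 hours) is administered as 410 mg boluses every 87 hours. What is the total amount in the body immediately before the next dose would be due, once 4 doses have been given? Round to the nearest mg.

90 mg

The 4 doses were given 348, 261, 174, 87 hours ago.
Total = 410·(1/2)^(348/35.2) + 410·(1/2)^(261/35.2) + 410·(1/2)^(174/35.2) + 410·(1/2)^(87/35.2)
      = 0.4332 + 2.4028 + 13.327 + 73.92 ≈ 90.083 mg.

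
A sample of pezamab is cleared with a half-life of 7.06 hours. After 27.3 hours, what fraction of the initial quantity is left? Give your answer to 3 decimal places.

n = 27.3/7.06 ≈ 3.8669 half-lives.
Fraction remaining = (1/2)^3.8669 ≈ 0.068543.

0.069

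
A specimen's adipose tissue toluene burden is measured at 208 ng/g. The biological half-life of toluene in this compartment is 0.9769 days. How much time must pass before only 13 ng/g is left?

3.9076 days

13/208 = 1/16, so 4 half-lives have elapsed.
t = 4 × 0.9769 = 3.9076 days.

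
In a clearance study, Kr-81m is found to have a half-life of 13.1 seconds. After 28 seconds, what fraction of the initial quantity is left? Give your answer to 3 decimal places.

n = 28/13.1 ≈ 2.1374 half-lives.
Fraction remaining = (1/2)^2.1374 ≈ 0.22729.

0.227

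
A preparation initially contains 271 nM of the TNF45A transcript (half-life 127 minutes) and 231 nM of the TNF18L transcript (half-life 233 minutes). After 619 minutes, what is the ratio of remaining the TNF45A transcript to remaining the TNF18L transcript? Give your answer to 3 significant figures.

TNF45A transcript: 271 × (1/2)^(619/127) = 271 × (1/2)^4.874 ≈ 9.2415 nM.
TNF18L transcript: 231 × (1/2)^(619/233) = 231 × (1/2)^2.6567 ≈ 36.634 nM.
Ratio ≈ 9.2415 / 36.634 ≈ 0.25227.

0.252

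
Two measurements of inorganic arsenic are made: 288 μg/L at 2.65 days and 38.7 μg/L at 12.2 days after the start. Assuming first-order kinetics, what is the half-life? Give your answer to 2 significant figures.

3.3 days

Over Δt = 12.2 − 2.65 = 9.55 days, the level fell by a factor of 288/38.7 ≈ 7.4419.
n = log₂(7.4419) ≈ 2.8957 half-lives, so t½ = 9.55/2.8957 ≈ 3.298 days.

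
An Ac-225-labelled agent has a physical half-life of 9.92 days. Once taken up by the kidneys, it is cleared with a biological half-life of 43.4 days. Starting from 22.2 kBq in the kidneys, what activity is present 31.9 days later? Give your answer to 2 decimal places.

1/t_eff = 1/t_phys + 1/t_biol = 1/9.92 + 1/43.4 = 0.12385 per day.
t_eff = 9.92 × 43.4 / (9.92 + 43.4) ≈ 8.0744 days.
Remaining = 22.2 × (1/2)^(31.9/8.0744) = 22.2 × (1/2)^3.9507 ≈ 1.4357 kBq.

1.44 kBq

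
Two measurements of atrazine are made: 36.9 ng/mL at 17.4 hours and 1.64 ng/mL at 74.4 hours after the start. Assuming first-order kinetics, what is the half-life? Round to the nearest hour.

Over Δt = 74.4 − 17.4 = 57 hours, the level fell by a factor of 36.9/1.64 ≈ 22.5.
n = log₂(22.5) ≈ 4.4919 half-lives, so t½ = 57/4.4919 ≈ 12.69 hours.

13 hours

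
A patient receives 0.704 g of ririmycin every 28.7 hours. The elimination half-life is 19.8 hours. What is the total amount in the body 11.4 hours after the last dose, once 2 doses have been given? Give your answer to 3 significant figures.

0.645 g

The 2 doses were given 40.1, 11.4 hours ago.
Total = 0.704·(1/2)^(40.1/19.8) + 0.704·(1/2)^(11.4/19.8)
      = 0.17295 + 0.47234 ≈ 0.64528 g.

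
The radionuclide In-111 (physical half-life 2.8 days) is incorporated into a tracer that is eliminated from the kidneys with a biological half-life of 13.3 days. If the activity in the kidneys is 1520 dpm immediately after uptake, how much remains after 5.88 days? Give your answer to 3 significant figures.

1/t_eff = 1/t_phys + 1/t_biol = 1/2.8 + 1/13.3 = 0.43233 per day.
t_eff = 2.8 × 13.3 / (2.8 + 13.3) ≈ 2.313 days.
Remaining = 1520 × (1/2)^(5.88/2.313) = 1520 × (1/2)^2.5421 ≈ 260.97 dpm.

261 dpm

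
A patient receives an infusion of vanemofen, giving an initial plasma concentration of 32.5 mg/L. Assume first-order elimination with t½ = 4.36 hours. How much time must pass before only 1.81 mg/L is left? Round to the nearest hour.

Fraction remaining = 1.81/32.5 ≈ 0.055692.
n = log₂(32.5/1.81) = ln(17.956)/ln 2 ≈ 4.1664 half-lives.
t = n × t½ = 4.1664 × 4.36 ≈ 18.165 hours.

18 hours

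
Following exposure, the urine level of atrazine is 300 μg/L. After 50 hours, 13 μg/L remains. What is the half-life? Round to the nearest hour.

A/A₀ = 13/300 ≈ 0.043333.
n = log₂(23.077) ≈ 4.5284 half-lives elapsed in 50 hours.
t½ = 50/4.5284 ≈ 11.041 hours.

11 hours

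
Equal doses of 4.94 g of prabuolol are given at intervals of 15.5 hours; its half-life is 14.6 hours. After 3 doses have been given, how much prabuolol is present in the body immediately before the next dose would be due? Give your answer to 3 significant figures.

4.04 g

The 3 doses were given 46.5, 31, 15.5 hours ago.
Total = 4.94·(1/2)^(46.5/14.6) + 4.94·(1/2)^(31/14.6) + 4.94·(1/2)^(15.5/14.6)
      = 0.54321 + 1.1338 + 2.3667 ≈ 4.0437 g.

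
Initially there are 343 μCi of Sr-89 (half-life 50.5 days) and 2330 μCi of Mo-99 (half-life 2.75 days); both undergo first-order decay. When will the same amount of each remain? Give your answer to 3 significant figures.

Set 343·(1/2)^(t/50.5) = 2330·(1/2)^(t/2.75).
Taking log₂: log₂(343/2330) = t·(1/50.5 − 1/2.75).
log₂(0.14721) = -2.764; 1/50.5 − 1/2.75 = -0.34383.
t = -2.764 / -0.34383 ≈ 8.0389 days.

8.04 days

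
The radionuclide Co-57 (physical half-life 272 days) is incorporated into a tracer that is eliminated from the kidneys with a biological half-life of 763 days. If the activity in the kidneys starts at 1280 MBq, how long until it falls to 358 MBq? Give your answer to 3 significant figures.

1/t_eff = 1/t_phys + 1/t_biol = 1/272 + 1/763 = 0.0049871 per day.
t_eff = 272 × 763 / (272 + 763) ≈ 200.52 days.
n = log₂(1280/358) ≈ 1.8381; t = 1.8381 × 200.52 ≈ 368.57 days.

369 days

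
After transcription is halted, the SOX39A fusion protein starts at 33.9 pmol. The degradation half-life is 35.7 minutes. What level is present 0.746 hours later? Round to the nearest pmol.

14 pmol

Convert the elapsed time: 0.746 hours = 44.76 minutes.
Number of half-lives: n = 44.76/35.7 ≈ 1.2538.
Remaining = 33.9 × (1/2)^1.2538 = 33.9 × 0.41935 ≈ 14.216 pmol.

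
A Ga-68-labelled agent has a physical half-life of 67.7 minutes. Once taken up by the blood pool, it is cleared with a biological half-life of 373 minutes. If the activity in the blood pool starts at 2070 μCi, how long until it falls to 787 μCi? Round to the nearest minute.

80 minutes

1/t_eff = 1/t_phys + 1/t_biol = 1/67.7 + 1/373 = 0.017452 per minute.
t_eff = 67.7 × 373 / (67.7 + 373) ≈ 57.3 minutes.
n = log₂(2070/787) ≈ 1.3952; t = 1.3952 × 57.3 ≈ 79.945 minutes.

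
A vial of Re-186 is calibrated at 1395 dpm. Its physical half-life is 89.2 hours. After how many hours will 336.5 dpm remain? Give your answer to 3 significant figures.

Fraction remaining = 336.5/1395 ≈ 0.24122.
n = log₂(1395/336.5) = ln(4.1456)/ln 2 ≈ 2.0516 half-lives.
t = n × t½ = 2.0516 × 89.2 ≈ 183 hours.

183 hours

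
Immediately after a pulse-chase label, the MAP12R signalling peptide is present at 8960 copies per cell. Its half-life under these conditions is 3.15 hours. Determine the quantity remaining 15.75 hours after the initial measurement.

Elapsed time is 5 half-lives (15.75/3.15).
Each half-life halves the amount: 8960 × (1/2)^5 = 8960/32 = 280 copies per cell.

280 copies per cell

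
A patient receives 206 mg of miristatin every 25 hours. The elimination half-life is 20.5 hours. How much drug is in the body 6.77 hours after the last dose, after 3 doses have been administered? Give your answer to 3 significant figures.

264 mg

The 3 doses were given 56.77, 31.77, 6.77 hours ago.
Total = 206·(1/2)^(56.77/20.5) + 206·(1/2)^(31.77/20.5) + 206·(1/2)^(6.77/20.5)
      = 30.216 + 70.363 + 163.85 ≈ 264.43 mg.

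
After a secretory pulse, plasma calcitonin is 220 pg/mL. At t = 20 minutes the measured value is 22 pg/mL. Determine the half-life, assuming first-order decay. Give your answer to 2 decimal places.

6.02 minutes

A/A₀ = 22/220 ≈ 0.1.
n = log₂(10) ≈ 3.3219 half-lives elapsed in 20 minutes.
t½ = 20/3.3219 ≈ 6.0206 minutes.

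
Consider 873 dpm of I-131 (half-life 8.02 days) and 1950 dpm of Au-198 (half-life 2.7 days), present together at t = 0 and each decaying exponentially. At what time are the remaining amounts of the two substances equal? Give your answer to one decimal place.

4.7 days

Set 873·(1/2)^(t/8.02) = 1950·(1/2)^(t/2.7).
Taking log₂: log₂(873/1950) = t·(1/8.02 − 1/2.7).
log₂(0.44769) = -1.1594; 1/8.02 − 1/2.7 = -0.24568.
t = -1.1594 / -0.24568 ≈ 4.7192 days.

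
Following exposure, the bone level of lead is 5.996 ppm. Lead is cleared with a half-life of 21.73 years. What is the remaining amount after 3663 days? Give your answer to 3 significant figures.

4.35 ppm

Convert the elapsed time: 3663 days = 10.0356 years.
Number of half-lives: n = 10.0356/21.73 ≈ 0.46183.
Remaining = 5.996 × (1/2)^0.46183 = 5.996 × 0.72606 ≈ 4.3535 ppm.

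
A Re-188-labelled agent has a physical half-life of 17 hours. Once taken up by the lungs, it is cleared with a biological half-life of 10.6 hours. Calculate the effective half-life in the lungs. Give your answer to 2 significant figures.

1/t_eff = 1/t_phys + 1/t_biol = 1/17 + 1/10.6 = 0.15316 per hour.
t_eff = 17 × 10.6 / (17 + 10.6) ≈ 6.529 hours.

6.5 hours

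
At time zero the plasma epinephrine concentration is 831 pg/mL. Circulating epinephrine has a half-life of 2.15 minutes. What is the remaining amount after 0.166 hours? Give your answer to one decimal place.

33.5 pg/mL

Convert the elapsed time: 0.166 hours = 9.96 minutes.
Number of half-lives: n = 9.96/2.15 ≈ 4.6326.
Remaining = 831 × (1/2)^4.6326 = 831 × 0.040314 ≈ 33.501 pg/mL.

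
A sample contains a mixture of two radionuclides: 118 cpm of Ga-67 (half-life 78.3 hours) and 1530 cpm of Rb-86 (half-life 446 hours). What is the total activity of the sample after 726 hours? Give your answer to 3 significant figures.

Ga-67: 118 × (1/2)^(726/78.3) = 118 × (1/2)^9.272 ≈ 0.19086 cpm.
Rb-86: 1530 × (1/2)^(726/446) = 1530 × (1/2)^1.6278 ≈ 495.08 cpm.
Total = 0.19086 + 495.08 ≈ 495.27 cpm.

495 cpm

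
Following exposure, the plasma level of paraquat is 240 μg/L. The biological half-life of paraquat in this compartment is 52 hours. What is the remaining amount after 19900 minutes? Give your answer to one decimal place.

Convert the elapsed time: 19900 minutes = 331.667 hours.
Number of half-lives: n = 331.667/52 ≈ 6.3782.
Remaining = 240 × (1/2)^6.3782 = 240 × 0.012022 ≈ 2.8852 μg/L.

2.9 μg/L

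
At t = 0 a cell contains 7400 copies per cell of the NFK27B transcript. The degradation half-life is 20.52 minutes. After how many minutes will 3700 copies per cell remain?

3700/7400 = 1/2, so 1 half-life has elapsed.
t = 1 × 20.52 = 20.52 minutes.

20.52 minutes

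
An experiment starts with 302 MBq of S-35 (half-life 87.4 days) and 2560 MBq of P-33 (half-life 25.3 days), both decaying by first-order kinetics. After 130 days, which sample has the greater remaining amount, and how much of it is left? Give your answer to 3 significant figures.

S-35, 108 MBq

S-35: 302 × (1/2)^1.4874 ≈ 107.71 MBq.
P-33: 2560 × (1/2)^5.1383 ≈ 72.685 MBq.
S-35 has more remaining, at ≈ 107.71 MBq.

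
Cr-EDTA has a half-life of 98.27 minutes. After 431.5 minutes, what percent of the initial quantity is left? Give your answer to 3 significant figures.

n = 431.5/98.27 ≈ 4.391 half-lives.
Fraction remaining = (1/2)^4.391 ≈ 0.047664, i.e. 4.7664%.

4.77%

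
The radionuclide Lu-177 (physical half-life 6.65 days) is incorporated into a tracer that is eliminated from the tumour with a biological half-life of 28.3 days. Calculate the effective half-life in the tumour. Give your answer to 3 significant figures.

5.38 days

1/t_eff = 1/t_phys + 1/t_biol = 1/6.65 + 1/28.3 = 0.18571 per day.
t_eff = 6.65 × 28.3 / (6.65 + 28.3) ≈ 5.3847 days.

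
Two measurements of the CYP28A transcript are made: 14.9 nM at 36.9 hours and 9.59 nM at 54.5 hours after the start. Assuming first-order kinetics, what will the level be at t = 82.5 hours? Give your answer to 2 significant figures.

Over Δt = 54.5 − 36.9 = 17.6 hours, the level fell by a factor of 14.9/9.59 ≈ 1.5537.
n = log₂(1.5537) ≈ 0.63571 half-lives, so t½ = 17.6/0.63571 ≈ 27.686 hours.
From t = 54.5 to t = 82.5: 9.59 × (1/2)^((82.5−54.5)/27.686) ≈ 4.7574 nM.

4.8 nM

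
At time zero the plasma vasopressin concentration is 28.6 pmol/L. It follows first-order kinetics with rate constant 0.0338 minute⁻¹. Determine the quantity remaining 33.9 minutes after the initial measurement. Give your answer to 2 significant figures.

t½ = ln 2 / λ = 0.69315 / 0.0338 ≈ 20.507 minutes.
Number of half-lives: n = 33.9/20.507 ≈ 1.6531.
Remaining = 28.6 × (1/2)^1.6531 = 28.6 × 0.31796 ≈ 9.0937 pmol/L.

9.1 pmol/L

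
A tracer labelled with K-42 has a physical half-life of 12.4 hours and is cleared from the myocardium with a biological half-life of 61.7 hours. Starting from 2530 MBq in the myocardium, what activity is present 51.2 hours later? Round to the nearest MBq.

81 MBq

1/t_eff = 1/t_phys + 1/t_biol = 1/12.4 + 1/61.7 = 0.096853 per hour.
t_eff = 12.4 × 61.7 / (12.4 + 61.7) ≈ 10.325 hours.
Remaining = 2530 × (1/2)^(51.2/10.325) = 2530 × (1/2)^4.9589 ≈ 81.35 MBq.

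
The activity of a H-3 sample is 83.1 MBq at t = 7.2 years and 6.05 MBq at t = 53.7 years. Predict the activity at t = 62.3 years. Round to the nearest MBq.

4 MBq

Over Δt = 53.7 − 7.2 = 46.5 years, the level fell by a factor of 83.1/6.05 ≈ 13.736.
n = log₂(13.736) ≈ 3.7798 half-lives, so t½ = 46.5/3.7798 ≈ 12.302 years.
From t = 53.7 to t = 62.3: 6.05 × (1/2)^((62.3−53.7)/12.302) ≈ 3.7266 MBq.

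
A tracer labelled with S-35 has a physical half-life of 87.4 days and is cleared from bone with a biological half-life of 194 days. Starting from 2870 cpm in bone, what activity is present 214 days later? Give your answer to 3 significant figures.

1/t_eff = 1/t_phys + 1/t_biol = 1/87.4 + 1/194 = 0.016596 per day.
t_eff = 87.4 × 194 / (87.4 + 194) ≈ 60.254 days.
Remaining = 2870 × (1/2)^(214/60.254) = 2870 × (1/2)^3.5516 ≈ 244.76 cpm.

245 cpm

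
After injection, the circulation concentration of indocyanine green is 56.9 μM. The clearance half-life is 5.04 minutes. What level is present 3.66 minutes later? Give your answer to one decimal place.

34.4 μM

Number of half-lives: n = 3.66/5.04 ≈ 0.72619.
Remaining = 56.9 × (1/2)^0.72619 = 56.9 × 0.6045 ≈ 34.396 μM.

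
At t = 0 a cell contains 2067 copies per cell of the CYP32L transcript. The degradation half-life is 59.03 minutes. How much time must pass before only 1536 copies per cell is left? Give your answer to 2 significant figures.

Fraction remaining = 1536/2067 ≈ 0.74311.
n = log₂(2067/1536) = ln(1.3457)/ln 2 ≈ 0.42836 half-lives.
t = n × t½ = 0.42836 × 59.03 ≈ 25.286 minutes.

25 minutes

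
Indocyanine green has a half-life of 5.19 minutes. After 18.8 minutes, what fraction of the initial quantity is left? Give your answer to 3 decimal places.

0.081

n = 18.8/5.19 ≈ 3.6224 half-lives.
Fraction remaining = (1/2)^3.6224 ≈ 0.081201.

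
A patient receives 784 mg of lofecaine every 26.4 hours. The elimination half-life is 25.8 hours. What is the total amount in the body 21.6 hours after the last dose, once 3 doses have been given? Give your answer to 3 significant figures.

The 3 doses were given 74.4, 48, 21.6 hours ago.
Total = 784·(1/2)^(74.4/25.8) + 784·(1/2)^(48/25.8) + 784·(1/2)^(21.6/25.8)
      = 106.23 + 215.9 + 438.82 ≈ 760.95 mg.

761 mg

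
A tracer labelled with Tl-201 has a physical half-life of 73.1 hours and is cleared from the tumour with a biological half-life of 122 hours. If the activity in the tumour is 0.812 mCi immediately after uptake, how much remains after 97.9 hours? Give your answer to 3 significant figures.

0.184 mCi

1/t_eff = 1/t_phys + 1/t_biol = 1/73.1 + 1/122 = 0.021877 per hour.
t_eff = 73.1 × 122 / (73.1 + 122) ≈ 45.711 hours.
Remaining = 0.812 × (1/2)^(97.9/45.711) = 0.812 × (1/2)^2.1417 ≈ 0.18401 mCi.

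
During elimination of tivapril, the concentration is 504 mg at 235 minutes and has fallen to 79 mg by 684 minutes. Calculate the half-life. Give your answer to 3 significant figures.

Over Δt = 684 − 235 = 449 minutes, the level fell by a factor of 504/79 ≈ 6.3797.
n = log₂(6.3797) ≈ 2.6735 half-lives, so t½ = 449/2.6735 ≈ 167.94 minutes.

168 minutes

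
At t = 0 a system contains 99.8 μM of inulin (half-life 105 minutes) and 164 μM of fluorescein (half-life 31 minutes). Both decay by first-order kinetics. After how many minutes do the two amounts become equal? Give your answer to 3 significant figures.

31.5 minutes

Set 99.8·(1/2)^(t/105) = 164·(1/2)^(t/31).
Taking log₂: log₂(99.8/164) = t·(1/105 − 1/31).
log₂(0.60854) = -0.71658; 1/105 − 1/31 = -0.022734.
t = -0.71658 / -0.022734 ≈ 31.52 minutes.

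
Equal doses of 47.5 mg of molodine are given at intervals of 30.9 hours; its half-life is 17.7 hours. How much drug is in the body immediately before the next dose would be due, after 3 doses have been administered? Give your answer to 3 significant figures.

19.6 mg

The 3 doses were given 92.7, 61.8, 30.9 hours ago.
Total = 47.5·(1/2)^(92.7/17.7) + 47.5·(1/2)^(61.8/17.7) + 47.5·(1/2)^(30.9/17.7)
      = 1.2593 + 4.2232 + 14.163 ≈ 19.646 mg.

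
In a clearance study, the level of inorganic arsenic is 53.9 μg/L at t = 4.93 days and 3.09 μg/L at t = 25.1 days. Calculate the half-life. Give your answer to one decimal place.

4.9 days

Over Δt = 25.1 − 4.93 = 20.17 days, the level fell by a factor of 53.9/3.09 ≈ 17.443.
n = log₂(17.443) ≈ 4.1246 half-lives, so t½ = 20.17/4.1246 ≈ 4.8902 days.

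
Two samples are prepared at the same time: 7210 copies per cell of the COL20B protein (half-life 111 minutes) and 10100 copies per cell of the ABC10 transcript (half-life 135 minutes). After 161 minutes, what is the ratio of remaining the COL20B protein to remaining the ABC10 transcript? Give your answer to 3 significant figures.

0.597

COL20B protein: 7210 × (1/2)^(161/111) = 7210 × (1/2)^1.4505 ≈ 2638.2 copies per cell.
ABC10 transcript: 10100 × (1/2)^(161/135) = 10100 × (1/2)^1.1926 ≈ 4418.9 copies per cell.
Ratio ≈ 2638.2 / 4418.9 ≈ 0.59702.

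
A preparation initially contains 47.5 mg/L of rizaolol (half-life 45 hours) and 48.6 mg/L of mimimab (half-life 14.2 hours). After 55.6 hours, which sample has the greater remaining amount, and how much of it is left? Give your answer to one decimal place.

rizaolol, 20.2 mg/L

rizaolol: 47.5 × (1/2)^1.2356 ≈ 20.172 mg/L.
mimimab: 48.6 × (1/2)^3.9155 ≈ 3.2207 mg/L.
Rizaolol has more remaining, at ≈ 20.172 mg/L.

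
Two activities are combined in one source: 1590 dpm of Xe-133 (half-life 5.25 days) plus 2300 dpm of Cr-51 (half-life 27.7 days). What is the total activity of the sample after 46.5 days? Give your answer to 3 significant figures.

722 dpm

Xe-133: 1590 × (1/2)^(46.5/5.25) = 1590 × (1/2)^8.8571 ≈ 3.4287 dpm.
Cr-51: 2300 × (1/2)^(46.5/27.7) = 2300 × (1/2)^1.6787 ≈ 718.44 dpm.
Total = 3.4287 + 718.44 ≈ 721.87 dpm.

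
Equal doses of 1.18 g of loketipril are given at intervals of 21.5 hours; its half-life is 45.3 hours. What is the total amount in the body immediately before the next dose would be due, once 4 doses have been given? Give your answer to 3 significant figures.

The 4 doses were given 86, 64.5, 43, 21.5 hours ago.
Total = 1.18·(1/2)^(86/45.3) + 1.18·(1/2)^(64.5/45.3) + 1.18·(1/2)^(43/45.3) + 1.18·(1/2)^(21.5/45.3)
      = 0.31651 + 0.43981 + 0.61113 + 0.8492 ≈ 2.2167 g.

2.22 g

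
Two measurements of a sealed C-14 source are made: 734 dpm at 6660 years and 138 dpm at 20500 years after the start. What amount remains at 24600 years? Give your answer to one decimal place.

84.1 dpm

Over Δt = 20500 − 6660 = 13840 years, the level fell by a factor of 734/138 ≈ 5.3188.
n = log₂(5.3188) ≈ 2.4111 half-lives, so t½ = 13840/2.4111 ≈ 5740.1 years.
From t = 20500 to t = 24600: 138 × (1/2)^((24600−20500)/5740.1) ≈ 84.113 dpm.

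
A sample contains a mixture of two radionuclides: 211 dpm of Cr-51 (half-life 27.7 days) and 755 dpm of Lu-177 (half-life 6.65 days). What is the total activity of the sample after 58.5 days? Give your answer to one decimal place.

Cr-51: 211 × (1/2)^(58.5/27.7) = 211 × (1/2)^2.1119 ≈ 48.813 dpm.
Lu-177: 755 × (1/2)^(58.5/6.65) = 755 × (1/2)^8.797 ≈ 1.6974 dpm.
Total = 48.813 + 1.6974 ≈ 50.51 dpm.

50.5 dpm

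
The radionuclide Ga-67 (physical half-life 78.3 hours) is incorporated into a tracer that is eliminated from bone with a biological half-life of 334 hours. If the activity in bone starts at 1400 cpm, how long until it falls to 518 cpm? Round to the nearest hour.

1/t_eff = 1/t_phys + 1/t_biol = 1/78.3 + 1/334 = 0.015765 per hour.
t_eff = 78.3 × 334 / (78.3 + 334) ≈ 63.43 hours.
n = log₂(1400/518) ≈ 1.4344; t = 1.4344 × 63.43 ≈ 90.984 hours.

91 hours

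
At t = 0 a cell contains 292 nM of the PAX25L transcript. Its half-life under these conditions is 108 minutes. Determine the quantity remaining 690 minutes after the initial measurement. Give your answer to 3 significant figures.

3.48 nM

Number of half-lives: n = 690/108 ≈ 6.3889.
Remaining = 292 × (1/2)^6.3889 = 292 × 0.011933 ≈ 3.4845 nM.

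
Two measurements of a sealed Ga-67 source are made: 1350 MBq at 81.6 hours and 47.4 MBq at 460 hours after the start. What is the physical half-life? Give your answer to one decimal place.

78.3 hours

Over Δt = 460 − 81.6 = 378.4 hours, the level fell by a factor of 1350/47.4 ≈ 28.481.
n = log₂(28.481) ≈ 4.8319 half-lives, so t½ = 378.4/4.8319 ≈ 78.312 hours.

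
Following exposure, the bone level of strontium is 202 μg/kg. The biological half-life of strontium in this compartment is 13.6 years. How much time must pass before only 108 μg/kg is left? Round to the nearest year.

Fraction remaining = 108/202 ≈ 0.53465.
n = log₂(202/108) = ln(1.8704)/ln 2 ≈ 0.90332 half-lives.
t = n × t½ = 0.90332 × 13.6 ≈ 12.285 years.

12 years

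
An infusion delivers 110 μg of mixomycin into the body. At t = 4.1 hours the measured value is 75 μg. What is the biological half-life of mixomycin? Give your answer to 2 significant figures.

7.4 hours

A/A₀ = 75/110 ≈ 0.68182.
n = log₂(1.4667) ≈ 0.55254 half-lives elapsed in 4.1 hours.
t½ = 4.1/0.55254 ≈ 7.4203 hours.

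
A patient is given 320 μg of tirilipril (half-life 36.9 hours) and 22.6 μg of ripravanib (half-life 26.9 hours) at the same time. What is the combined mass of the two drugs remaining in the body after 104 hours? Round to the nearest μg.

47 μg

tirilipril: 320 × (1/2)^(104/36.9) = 320 × (1/2)^2.8184 ≈ 45.365 μg.
ripravanib: 22.6 × (1/2)^(104/26.9) = 22.6 × (1/2)^3.8662 ≈ 1.5498 μg.
Total = 45.365 + 1.5498 ≈ 46.915 μg.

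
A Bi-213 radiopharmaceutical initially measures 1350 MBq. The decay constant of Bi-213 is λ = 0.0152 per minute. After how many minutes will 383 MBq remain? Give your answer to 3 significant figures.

t½ = ln 2 / λ = 0.69315 / 0.0152 ≈ 45.602 minutes.
Fraction remaining = 383/1350 ≈ 0.2837.
n = log₂(1350/383) = ln(3.5248)/ln 2 ≈ 1.8175 half-lives.
t = n × t½ = 1.8175 × 45.602 ≈ 82.883 minutes.

82.9 minutes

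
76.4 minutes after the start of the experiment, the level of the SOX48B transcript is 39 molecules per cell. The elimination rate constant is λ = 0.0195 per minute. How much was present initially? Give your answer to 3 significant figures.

t½ = ln 2 / λ = 0.69315 / 0.0195 ≈ 35.546 minutes.
Number of half-lives elapsed: n = 76.4/35.546 ≈ 2.1493.
A₀ = A × 2^n = 39 × 2^2.1493 = 39 × 4.4362 ≈ 173.01 molecules per cell.

173 molecules per cell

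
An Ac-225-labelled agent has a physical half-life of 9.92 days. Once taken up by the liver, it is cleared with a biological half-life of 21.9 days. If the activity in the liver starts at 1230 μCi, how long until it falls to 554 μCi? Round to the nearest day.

1/t_eff = 1/t_phys + 1/t_biol = 1/9.92 + 1/21.9 = 0.14647 per day.
t_eff = 9.92 × 21.9 / (9.92 + 21.9) ≈ 6.8274 days.
n = log₂(1230/554) ≈ 1.1507; t = 1.1507 × 6.8274 ≈ 7.8563 days.

8 days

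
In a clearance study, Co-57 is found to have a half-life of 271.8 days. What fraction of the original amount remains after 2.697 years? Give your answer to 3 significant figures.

0.0812

2.697 years = 984.405 days.
n = 984.405/271.8 ≈ 3.6218 half-lives.
Fraction remaining = (1/2)^3.6218 ≈ 0.081233.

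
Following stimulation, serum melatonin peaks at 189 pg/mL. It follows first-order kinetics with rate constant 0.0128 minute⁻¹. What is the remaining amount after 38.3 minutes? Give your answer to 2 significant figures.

120 pg/mL

t½ = ln 2 / λ = 0.69315 / 0.0128 ≈ 54.152 minutes.
Number of half-lives: n = 38.3/54.152 ≈ 0.70727.
Remaining = 189 × (1/2)^0.70727 = 189 × 0.61248 ≈ 115.76 pg/mL.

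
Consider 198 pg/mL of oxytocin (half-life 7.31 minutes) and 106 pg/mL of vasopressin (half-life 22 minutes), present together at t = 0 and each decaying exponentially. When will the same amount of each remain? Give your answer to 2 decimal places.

Set 198·(1/2)^(t/7.31) = 106·(1/2)^(t/22).
Taking log₂: log₂(198/106) = t·(1/7.31 − 1/22).
log₂(1.8679) = 0.90144; 1/7.31 − 1/22 = 0.091344.
t = 0.90144 / 0.091344 ≈ 9.8685 minutes.

9.87 minutes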